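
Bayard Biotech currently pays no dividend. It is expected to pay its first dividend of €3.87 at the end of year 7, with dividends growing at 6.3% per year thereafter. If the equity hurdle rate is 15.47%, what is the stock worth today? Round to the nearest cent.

Deferred-dividend DDM. At t=6 the remaining stream is a growing perpetuity with first payment D_7 = 3.87.
V_6 = D_7/(r−g) = 3.87/(0.1547−0.063) = 42.2028
P₀ = V_6/(1+r)^6 = 42.2028/(1+0.1547)^6 = 17.8044

€17.80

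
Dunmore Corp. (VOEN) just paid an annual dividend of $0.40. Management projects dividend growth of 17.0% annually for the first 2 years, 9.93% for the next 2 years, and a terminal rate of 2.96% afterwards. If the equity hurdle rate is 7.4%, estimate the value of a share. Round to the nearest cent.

$13.43

Three-stage DDM. Project D₁…D_4; terminal Gordon value at t=4 with g = 0.0296; discount at r = 0.074.
D_1 = 0.4680
D_2 = 0.5476
D_3 = 0.6019
D_4 = 0.6617
TV_4 = 0.6813/(0.074−0.0296) = 15.3444
P₀ = Σ Dₜ/(1+r)ᵗ + TV_4/(1+r)^4 = 13.4264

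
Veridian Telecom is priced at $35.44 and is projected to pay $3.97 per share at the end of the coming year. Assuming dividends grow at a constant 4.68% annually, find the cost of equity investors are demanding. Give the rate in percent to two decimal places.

15.88%

Rearranging the constant-growth DDM: r = D₁/P₀ + g.
r = 3.9700 / 35.44 + 0.0468 = 0.11202 + 0.0468 = 0.15882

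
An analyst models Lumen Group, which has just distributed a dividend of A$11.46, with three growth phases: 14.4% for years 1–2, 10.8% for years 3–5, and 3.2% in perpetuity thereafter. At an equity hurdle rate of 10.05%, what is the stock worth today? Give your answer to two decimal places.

Three-stage DDM. Project D₁…D_5; terminal Gordon value at t=5 with g = 0.032; discount at r = 0.1005.
D_1 = 13.1102
D_2 = 14.9981
D_3 = 16.6179
D_4 = 18.4126
D_5 = 20.4012
TV_5 = 21.0540/(0.1005−0.032) = 307.3584
P₀ = Σ Dₜ/(1+r)ᵗ + TV_5/(1+r)^5 = 252.3694

A$252.37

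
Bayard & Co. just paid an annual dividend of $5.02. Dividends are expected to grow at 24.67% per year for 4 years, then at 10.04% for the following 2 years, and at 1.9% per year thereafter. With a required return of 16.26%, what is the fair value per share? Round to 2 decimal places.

$78.41

Three-stage DDM. Project D₁…D_6; terminal Gordon value at t=6 with g = 0.019; discount at r = 0.1626.
D_1 = 6.2584
D_2 = 7.8024
D_3 = 9.7272
D_4 = 12.1269
D_5 = 13.3445
D_6 = 14.6843
TV_6 = 14.9633/(0.1626−0.019) = 104.2011
P₀ = Σ Dₜ/(1+r)ᵗ + TV_6/(1+r)^6 = 78.4109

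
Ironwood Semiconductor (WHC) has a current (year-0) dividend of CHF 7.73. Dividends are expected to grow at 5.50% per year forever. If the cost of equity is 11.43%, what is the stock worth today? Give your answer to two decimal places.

Gordon growth model: P₀ = D₁/(r − g). D₁ = 7.73 × (1 + 0.055) = 8.1552.
P₀ = 8.1552 / (0.1143 − 0.055) = 8.1552 / 0.0593 = 137.5236

CHF 137.52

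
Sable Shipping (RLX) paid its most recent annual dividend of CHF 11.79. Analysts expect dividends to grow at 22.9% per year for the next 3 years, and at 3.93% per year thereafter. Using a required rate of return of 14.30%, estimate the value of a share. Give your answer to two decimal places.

CHF 187.85

Two-stage DDM. Project D₁…D_3 at 0.229, terminal growth 0.0393, discount at r = 0.143.
D_1 = 14.4899
D_2 = 17.8081
D_3 = 21.8862
Terminal value at t=3: TV = D_4/(r−g) = 22.7463/(0.143−0.0393) = 219.3470
P₀ = 14.4899/(1+0.143)^1 + 17.8081/(1+0.143)^2 + 21.8862/(1+0.143)^3 + 219.3470/(1+0.143)^3 = 187.8548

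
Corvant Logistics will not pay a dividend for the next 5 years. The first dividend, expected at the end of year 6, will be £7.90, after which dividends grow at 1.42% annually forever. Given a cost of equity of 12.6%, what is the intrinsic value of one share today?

Deferred-dividend DDM. At t=5 the remaining stream is a growing perpetuity with first payment D_6 = 7.90.
V_5 = D_6/(r−g) = 7.90/(0.126−0.0142) = 70.6619
P₀ = V_5/(1+r)^5 = 70.6619/(1+0.126)^5 = 39.0385

£39.04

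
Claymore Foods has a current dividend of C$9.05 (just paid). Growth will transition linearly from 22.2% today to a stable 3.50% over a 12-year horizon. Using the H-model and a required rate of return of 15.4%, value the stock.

C$164.04

H-model: P₀ = D₀[(1+g_L) + H(g_S−g_L)]/(r−g_L), with H = 12/2 = 6.
P₀ = 9.05 × [(1+0.035) + 6×(0.222−0.035)] / (0.154−0.035)
   = 9.05 × 2.1570 / 0.119 = 164.0408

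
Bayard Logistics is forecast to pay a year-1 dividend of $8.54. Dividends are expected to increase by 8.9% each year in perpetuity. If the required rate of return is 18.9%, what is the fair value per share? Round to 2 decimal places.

Gordon growth model: P₀ = D₁/(r − g), with D₁ = 8.54 given directly.
P₀ = 8.5400 / (0.189 − 0.089) = 8.5400 / 0.1 = 85.4000

$85.40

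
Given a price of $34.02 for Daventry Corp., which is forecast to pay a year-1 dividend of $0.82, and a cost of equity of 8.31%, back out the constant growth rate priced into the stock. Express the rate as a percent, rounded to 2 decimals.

From P₀ = D₁/(r − g), the implied growth is g = r − D₁/P₀.
g = 0.0831 − 0.82/34.02 = 0.0831 − 0.02410 = 0.05900

5.90%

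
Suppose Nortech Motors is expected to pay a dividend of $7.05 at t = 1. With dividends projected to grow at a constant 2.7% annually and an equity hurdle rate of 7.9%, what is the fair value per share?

$135.58

Gordon growth model: P₀ = D₁/(r − g), with D₁ = 7.05 given directly.
P₀ = 7.0500 / (0.079 − 0.027) = 7.0500 / 0.052 = 135.5769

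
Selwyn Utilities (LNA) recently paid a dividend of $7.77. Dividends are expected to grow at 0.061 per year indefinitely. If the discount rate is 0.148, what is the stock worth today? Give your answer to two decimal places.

$94.76

Gordon growth model: P₀ = D₁/(r − g). D₁ = 7.77 × (1 + 0.061) = 8.2440.
P₀ = 8.2440 / (0.148 − 0.061) = 8.2440 / 0.087 = 94.7583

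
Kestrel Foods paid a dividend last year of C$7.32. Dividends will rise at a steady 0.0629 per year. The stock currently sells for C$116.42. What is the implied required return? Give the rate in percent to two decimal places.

Rearranging the constant-growth DDM: r = D₁/P₀ + g.
D₁ = 7.32 × (1 + 0.0629) = 7.7804.
r = 7.7804 / 116.42 + 0.0629 = 0.06683 + 0.0629 = 0.12973

12.97%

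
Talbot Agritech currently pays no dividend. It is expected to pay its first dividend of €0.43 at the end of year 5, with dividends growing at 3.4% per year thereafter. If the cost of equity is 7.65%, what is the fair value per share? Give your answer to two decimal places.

Deferred-dividend DDM. At t=4 the remaining stream is a growing perpetuity with first payment D_5 = 0.43.
V_4 = D_5/(r−g) = 0.43/(0.0765−0.034) = 10.1176
P₀ = V_4/(1+r)^4 = 10.1176/(1+0.0765)^4 = 7.5340

€7.53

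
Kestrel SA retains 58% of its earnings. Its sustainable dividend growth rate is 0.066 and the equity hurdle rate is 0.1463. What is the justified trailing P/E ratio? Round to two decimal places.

5.58

Payout ratio b = 1 − 0.58 = 0.42.
Justified trailing P/E = b(1+g)/(r−g) = 0.42×(1+0.066)/(0.1463−0.066) = 5.5756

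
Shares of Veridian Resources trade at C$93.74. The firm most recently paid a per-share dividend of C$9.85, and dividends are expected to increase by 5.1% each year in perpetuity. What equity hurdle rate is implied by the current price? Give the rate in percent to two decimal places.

16.14%

Rearranging the constant-growth DDM: r = D₁/P₀ + g.
D₁ = 9.85 × (1 + 0.051) = 10.3523.
r = 10.3523 / 93.74 + 0.051 = 0.11044 + 0.051 = 0.16144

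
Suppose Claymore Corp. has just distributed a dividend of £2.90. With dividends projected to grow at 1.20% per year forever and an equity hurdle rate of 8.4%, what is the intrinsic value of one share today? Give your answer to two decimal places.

Gordon growth model: P₀ = D₁/(r − g). D₁ = 2.90 × (1 + 0.012) = 2.9348.
P₀ = 2.9348 / (0.084 − 0.012) = 2.9348 / 0.072 = 40.7611

£40.76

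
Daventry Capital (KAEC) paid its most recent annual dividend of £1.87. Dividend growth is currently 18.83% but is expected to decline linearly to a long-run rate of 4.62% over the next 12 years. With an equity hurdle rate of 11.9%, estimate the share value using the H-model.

£48.77

H-model: P₀ = D₀[(1+g_L) + H(g_S−g_L)]/(r−g_L), with H = 12/2 = 6.
P₀ = 1.87 × [(1+0.0462) + 6×(0.1883−0.0462)] / (0.119−0.0462)
   = 1.87 × 1.8988 / 0.0728 = 48.7741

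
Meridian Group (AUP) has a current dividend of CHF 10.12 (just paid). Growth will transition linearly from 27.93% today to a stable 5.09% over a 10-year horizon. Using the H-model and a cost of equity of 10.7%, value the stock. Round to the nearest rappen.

CHF 395.58

H-model: P₀ = D₀[(1+g_L) + H(g_S−g_L)]/(r−g_L), with H = 10/2 = 5.
P₀ = 10.12 × [(1+0.0509) + 5×(0.2793−0.0509)] / (0.107−0.0509)
   = 10.12 × 2.1929 / 0.0561 = 395.5820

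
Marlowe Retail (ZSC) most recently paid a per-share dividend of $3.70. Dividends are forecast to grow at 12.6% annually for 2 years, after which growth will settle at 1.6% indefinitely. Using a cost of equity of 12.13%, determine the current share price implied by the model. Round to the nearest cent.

Two-stage DDM. Project D₁…D_2 at 0.126, terminal growth 0.016, discount at r = 0.1213.
D_1 = 4.1662
D_2 = 4.6911
Terminal value at t=2: TV = D_3/(r−g) = 4.7662/(0.1213−0.016) = 45.2631
P₀ = 4.1662/(1+0.1213)^1 + 4.6911/(1+0.1213)^2 + 45.2631/(1+0.1213)^2 = 43.4464

$43.45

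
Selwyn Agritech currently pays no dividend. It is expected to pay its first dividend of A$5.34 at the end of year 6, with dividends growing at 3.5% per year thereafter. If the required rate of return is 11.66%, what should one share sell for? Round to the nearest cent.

Deferred-dividend DDM. At t=5 the remaining stream is a growing perpetuity with first payment D_6 = 5.34.
V_5 = D_6/(r−g) = 5.34/(0.1166−0.035) = 65.4412
P₀ = V_5/(1+r)^5 = 65.4412/(1+0.1166)^5 = 37.7019

A$37.70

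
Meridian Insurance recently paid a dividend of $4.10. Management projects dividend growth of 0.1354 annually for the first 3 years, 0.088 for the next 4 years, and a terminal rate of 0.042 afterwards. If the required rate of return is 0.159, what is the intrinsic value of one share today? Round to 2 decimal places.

Three-stage DDM. Project D₁…D_7; terminal Gordon value at t=7 with g = 0.042; discount at r = 0.159.
D_1 = 4.6551
D_2 = 5.2854
D_3 = 6.0011
D_4 = 6.5292
D_5 = 7.1038
D_6 = 7.7289
D_7 = 8.4090
TV_7 = 8.7622/(0.159−0.042) = 74.8907
P₀ = Σ Dₜ/(1+r)ᵗ + TV_7/(1+r)^7 = 51.6622

$51.66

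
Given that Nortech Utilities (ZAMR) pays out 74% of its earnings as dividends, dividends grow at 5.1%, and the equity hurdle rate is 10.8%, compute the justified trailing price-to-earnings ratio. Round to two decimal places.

Justified trailing P/E = b(1+g)/(r−g) = 0.74×(1+0.051)/(0.108−0.051) = 13.6446

13.64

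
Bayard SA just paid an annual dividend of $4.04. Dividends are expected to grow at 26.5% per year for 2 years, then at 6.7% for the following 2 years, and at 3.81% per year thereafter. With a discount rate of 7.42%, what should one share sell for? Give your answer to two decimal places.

Three-stage DDM. Project D₁…D_4; terminal Gordon value at t=4 with g = 0.0381; discount at r = 0.0742.
D_1 = 5.1106
D_2 = 6.4649
D_3 = 6.8981
D_4 = 7.3602
TV_4 = 7.6407/(0.0742−0.0381) = 211.6524
P₀ = Σ Dₜ/(1+r)ᵗ + TV_4/(1+r)^4 = 180.4112

$180.41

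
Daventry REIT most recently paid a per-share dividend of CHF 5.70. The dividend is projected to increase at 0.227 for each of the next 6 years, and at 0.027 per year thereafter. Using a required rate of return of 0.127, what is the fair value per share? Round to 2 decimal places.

Two-stage DDM. Project D₁…D_6 at 0.227, terminal growth 0.027, discount at r = 0.127.
D_1 = 6.9939
D_2 = 8.5815
D_3 = 10.5295
D_4 = 12.9197
D_5 = 15.8525
D_6 = 19.4510
Terminal value at t=6: TV = D_7/(r−g) = 19.9762/(0.127−0.027) = 199.7619
P₀ = 6.9939/(1+0.127)^1 + 8.5815/(1+0.127)^2 + 10.5295/(1+0.127)^3 + 12.9197/(1+0.127)^4 + 15.8525/(1+0.127)^5 + 19.4510/(1+0.127)^6 + 199.7619/(1+0.127)^6 = 144.0309

CHF 144.03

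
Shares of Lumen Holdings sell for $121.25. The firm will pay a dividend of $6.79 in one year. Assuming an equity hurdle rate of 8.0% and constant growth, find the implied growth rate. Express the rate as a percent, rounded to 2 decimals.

From P₀ = D₁/(r − g), the implied growth is g = r − D₁/P₀.
g = 0.08 − 6.79/121.25 = 0.08 − 0.05600 = 0.02400

2.40%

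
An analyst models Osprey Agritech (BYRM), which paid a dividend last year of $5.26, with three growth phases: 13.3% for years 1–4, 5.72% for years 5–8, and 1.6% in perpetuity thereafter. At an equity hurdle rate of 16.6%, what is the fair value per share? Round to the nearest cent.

Three-stage DDM. Project D₁…D_8; terminal Gordon value at t=8 with g = 0.016; discount at r = 0.166.
D_1 = 5.9596
D_2 = 6.7522
D_3 = 7.6502
D_4 = 8.6677
D_5 = 9.1635
D_6 = 9.6877
D_7 = 10.2418
D_8 = 10.8276
TV_8 = 11.0009/(0.166−0.016) = 73.3392
P₀ = Σ Dₜ/(1+r)ᵗ + TV_8/(1+r)^8 = 55.8300

$55.83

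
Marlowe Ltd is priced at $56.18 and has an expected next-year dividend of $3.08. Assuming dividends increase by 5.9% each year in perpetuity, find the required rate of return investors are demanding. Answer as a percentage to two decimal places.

11.38%

Rearranging the constant-growth DDM: r = D₁/P₀ + g.
r = 3.0800 / 56.18 + 0.059 = 0.05482 + 0.059 = 0.11382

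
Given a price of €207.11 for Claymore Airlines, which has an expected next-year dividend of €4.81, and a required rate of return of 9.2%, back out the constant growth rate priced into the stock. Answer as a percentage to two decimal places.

From P₀ = D₁/(r − g), the implied growth is g = r − D₁/P₀.
g = 0.092 − 4.81/207.11 = 0.092 − 0.02322 = 0.06878

6.88%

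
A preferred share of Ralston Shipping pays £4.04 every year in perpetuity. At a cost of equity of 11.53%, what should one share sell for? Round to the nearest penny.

Zero-growth DDM (perpetuity): P₀ = D/r = 4.04 / 0.1153 = 35.0390

£35.04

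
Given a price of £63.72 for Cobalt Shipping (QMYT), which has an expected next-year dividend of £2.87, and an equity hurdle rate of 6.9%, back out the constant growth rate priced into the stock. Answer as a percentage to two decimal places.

2.40%

From P₀ = D₁/(r − g), the implied growth is g = r − D₁/P₀.
g = 0.069 − 2.87/63.72 = 0.069 − 0.04504 = 0.02396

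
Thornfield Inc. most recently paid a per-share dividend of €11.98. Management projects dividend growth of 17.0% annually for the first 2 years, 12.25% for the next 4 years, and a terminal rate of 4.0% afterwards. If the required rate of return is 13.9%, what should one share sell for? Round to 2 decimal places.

€198.97

Three-stage DDM. Project D₁…D_6; terminal Gordon value at t=6 with g = 0.04; discount at r = 0.139.
D_1 = 14.0166
D_2 = 16.3994
D_3 = 18.4084
D_4 = 20.6634
D_5 = 23.1946
D_6 = 26.0360
TV_6 = 27.0774/(0.139−0.04) = 273.5093
P₀ = Σ Dₜ/(1+r)ᵗ + TV_6/(1+r)^6 = 198.9711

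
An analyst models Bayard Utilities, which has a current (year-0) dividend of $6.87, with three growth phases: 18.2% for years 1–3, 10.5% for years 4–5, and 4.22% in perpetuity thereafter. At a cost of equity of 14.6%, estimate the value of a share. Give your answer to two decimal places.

Three-stage DDM. Project D₁…D_5; terminal Gordon value at t=5 with g = 0.0422; discount at r = 0.146.
D_1 = 8.1203
D_2 = 9.5982
D_3 = 11.3451
D_4 = 12.5364
D_5 = 13.8527
TV_5 = 14.4373/(0.146−0.0422) = 139.0873
P₀ = Σ Dₜ/(1+r)ᵗ + TV_5/(1+r)^5 = 106.5750

$106.58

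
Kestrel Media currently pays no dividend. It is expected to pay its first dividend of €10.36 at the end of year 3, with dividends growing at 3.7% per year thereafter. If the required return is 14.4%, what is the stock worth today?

Deferred-dividend DDM. At t=2 the remaining stream is a growing perpetuity with first payment D_3 = 10.36.
V_2 = D_3/(r−g) = 10.36/(0.144−0.037) = 96.8224
P₀ = V_2/(1+r)^2 = 96.8224/(1+0.144)^2 = 73.9816

€73.98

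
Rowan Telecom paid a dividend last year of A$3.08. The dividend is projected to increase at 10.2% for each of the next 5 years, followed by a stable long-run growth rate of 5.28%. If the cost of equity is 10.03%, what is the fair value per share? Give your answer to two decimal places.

A$84.27

Two-stage DDM. Project D₁…D_5 at 0.102, terminal growth 0.0528, discount at r = 0.1003.
D_1 = 3.3942
D_2 = 3.7404
D_3 = 4.1219
D_4 = 4.5423
D_5 = 5.0056
Terminal value at t=5: TV = D_6/(r−g) = 5.2699/(0.1003−0.0528) = 110.9458
P₀ = 3.3942/(1+0.1003)^1 + 3.7404/(1+0.1003)^2 + 4.1219/(1+0.1003)^3 + 4.5423/(1+0.1003)^4 + 5.0056/(1+0.1003)^5 + 110.9458/(1+0.1003)^5 = 84.2663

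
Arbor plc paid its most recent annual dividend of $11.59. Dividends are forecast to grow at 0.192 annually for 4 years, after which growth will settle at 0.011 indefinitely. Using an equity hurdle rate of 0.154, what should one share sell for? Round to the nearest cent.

Two-stage DDM. Project D₁…D_4 at 0.192, terminal growth 0.011, discount at r = 0.154.
D_1 = 13.8153
D_2 = 16.4678
D_3 = 19.6296
D_4 = 23.3985
Terminal value at t=4: TV = D_5/(r−g) = 23.6559/(0.154−0.011) = 165.4259
P₀ = 13.8153/(1+0.154)^1 + 16.4678/(1+0.154)^2 + 19.6296/(1+0.154)^3 + 23.3985/(1+0.154)^4 + 165.4259/(1+0.154)^4 = 143.5825

$143.58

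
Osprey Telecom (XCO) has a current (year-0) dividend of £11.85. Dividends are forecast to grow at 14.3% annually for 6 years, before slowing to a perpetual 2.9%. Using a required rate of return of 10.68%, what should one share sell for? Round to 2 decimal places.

£269.81

Two-stage DDM. Project D₁…D_6 at 0.143, terminal growth 0.029, discount at r = 0.1068.
D_1 = 13.5445
D_2 = 15.4814
D_3 = 17.6953
D_4 = 20.2257
D_5 = 23.1180
D_6 = 26.4238
Terminal value at t=6: TV = D_7/(r−g) = 27.1901/(0.1068−0.029) = 349.4874
P₀ = 13.5445/(1+0.1068)^1 + 15.4814/(1+0.1068)^2 + 17.6953/(1+0.1068)^3 + 20.2257/(1+0.1068)^4 + 23.1180/(1+0.1068)^5 + 26.4238/(1+0.1068)^6 + 349.4874/(1+0.1068)^6 = 269.8127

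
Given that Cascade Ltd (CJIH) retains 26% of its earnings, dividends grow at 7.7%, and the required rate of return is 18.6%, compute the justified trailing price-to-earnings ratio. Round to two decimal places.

Payout ratio b = 1 − 0.26 = 0.74.
Justified trailing P/E = b(1+g)/(r−g) = 0.74×(1+0.077)/(0.186−0.077) = 7.3117

7.31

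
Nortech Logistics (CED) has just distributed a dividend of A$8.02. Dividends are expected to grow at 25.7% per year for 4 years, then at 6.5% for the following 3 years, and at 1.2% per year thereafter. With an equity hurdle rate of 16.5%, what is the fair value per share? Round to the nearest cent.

A$121.18

Three-stage DDM. Project D₁…D_7; terminal Gordon value at t=7 with g = 0.012; discount at r = 0.165.
D_1 = 10.0811
D_2 = 12.6720
D_3 = 15.9287
D_4 = 20.0224
D_5 = 21.3238
D_6 = 22.7099
D_7 = 24.1860
TV_7 = 24.4762/(0.165−0.012) = 159.9755
P₀ = Σ Dₜ/(1+r)ᵗ + TV_7/(1+r)^7 = 121.1829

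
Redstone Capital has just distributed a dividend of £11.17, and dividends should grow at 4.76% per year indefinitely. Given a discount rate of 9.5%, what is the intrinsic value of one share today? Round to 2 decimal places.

Gordon growth model: P₀ = D₁/(r − g). D₁ = 11.17 × (1 + 0.0476) = 11.7017.
P₀ = 11.7017 / (0.095 − 0.0476) = 11.7017 / 0.0474 = 246.8711

£246.87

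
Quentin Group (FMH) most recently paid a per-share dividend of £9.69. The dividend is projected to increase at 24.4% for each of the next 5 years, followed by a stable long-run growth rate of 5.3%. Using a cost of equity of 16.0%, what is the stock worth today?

Two-stage DDM. Project D₁…D_5 at 0.244, terminal growth 0.053, discount at r = 0.16.
D_1 = 12.0544
D_2 = 14.9956
D_3 = 18.6546
D_4 = 23.2063
D_5 = 28.8686
Terminal value at t=5: TV = D_6/(r−g) = 30.3986/(0.16−0.053) = 284.0994
P₀ = 12.0544/(1+0.16)^1 + 14.9956/(1+0.16)^2 + 18.6546/(1+0.16)^3 + 23.2063/(1+0.16)^4 + 28.8686/(1+0.16)^5 + 284.0994/(1+0.16)^5 = 195.3118

£195.31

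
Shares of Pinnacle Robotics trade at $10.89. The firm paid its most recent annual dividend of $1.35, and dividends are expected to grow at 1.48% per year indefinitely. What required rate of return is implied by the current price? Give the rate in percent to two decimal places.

Rearranging the constant-growth DDM: r = D₁/P₀ + g.
D₁ = 1.35 × (1 + 0.0148) = 1.3700.
r = 1.3700 / 10.89 + 0.0148 = 0.12580 + 0.0148 = 0.14060

14.06%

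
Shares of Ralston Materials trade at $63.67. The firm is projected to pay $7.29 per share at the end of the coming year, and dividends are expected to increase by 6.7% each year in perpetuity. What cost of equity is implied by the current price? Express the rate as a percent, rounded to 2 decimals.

18.15%

Rearranging the constant-growth DDM: r = D₁/P₀ + g.
r = 7.2900 / 63.67 + 0.067 = 0.11450 + 0.067 = 0.18150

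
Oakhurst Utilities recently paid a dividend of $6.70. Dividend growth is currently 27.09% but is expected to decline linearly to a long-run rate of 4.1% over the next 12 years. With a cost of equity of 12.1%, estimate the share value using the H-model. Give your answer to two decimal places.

$202.71

H-model: P₀ = D₀[(1+g_L) + H(g_S−g_L)]/(r−g_L), with H = 12/2 = 6.
P₀ = 6.70 × [(1+0.041) + 6×(0.2709−0.041)] / (0.121−0.041)
   = 6.70 × 2.4204 / 0.08 = 202.7085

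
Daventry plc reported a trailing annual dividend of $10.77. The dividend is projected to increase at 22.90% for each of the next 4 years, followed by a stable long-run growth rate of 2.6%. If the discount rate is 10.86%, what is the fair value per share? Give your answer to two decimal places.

Two-stage DDM. Project D₁…D_4 at 0.229, terminal growth 0.026, discount at r = 0.1086.
D_1 = 13.2363
D_2 = 16.2674
D_3 = 19.9927
D_4 = 24.5710
Terminal value at t=4: TV = D_5/(r−g) = 25.2099/(0.1086−0.026) = 305.2042
P₀ = 13.2363/(1+0.1086)^1 + 16.2674/(1+0.1086)^2 + 19.9927/(1+0.1086)^3 + 24.5710/(1+0.1086)^4 + 305.2042/(1+0.1086)^4 = 258.1826

$258.18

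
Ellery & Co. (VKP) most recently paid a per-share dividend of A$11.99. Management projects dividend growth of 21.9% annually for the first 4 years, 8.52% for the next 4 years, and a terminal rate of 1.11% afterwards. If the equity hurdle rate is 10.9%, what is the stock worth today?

Three-stage DDM. Project D₁…D_8; terminal Gordon value at t=8 with g = 0.0111; discount at r = 0.109.
D_1 = 14.6158
D_2 = 17.8167
D_3 = 21.7185
D_4 = 26.4749
D_5 = 28.7305
D_6 = 31.1784
D_7 = 33.8348
D_8 = 36.7175
TV_8 = 37.1251/(0.109−0.0111) = 379.2142
P₀ = Σ Dₜ/(1+r)ᵗ + TV_8/(1+r)^8 = 293.1686

A$293.17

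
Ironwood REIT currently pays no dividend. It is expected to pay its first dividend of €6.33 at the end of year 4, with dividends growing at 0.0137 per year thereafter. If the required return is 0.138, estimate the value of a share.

€34.55

Deferred-dividend DDM. At t=3 the remaining stream is a growing perpetuity with first payment D_4 = 6.33.
V_3 = D_4/(r−g) = 6.33/(0.138−0.0137) = 50.9252
P₀ = V_3/(1+r)^3 = 50.9252/(1+0.138)^3 = 34.5546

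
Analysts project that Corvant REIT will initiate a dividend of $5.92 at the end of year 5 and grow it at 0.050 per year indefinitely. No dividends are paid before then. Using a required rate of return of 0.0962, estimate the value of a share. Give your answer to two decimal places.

$88.74

Deferred-dividend DDM. At t=4 the remaining stream is a growing perpetuity with first payment D_5 = 5.92.
V_4 = D_5/(r−g) = 5.92/(0.0962−0.05) = 128.1385
P₀ = V_4/(1+r)^4 = 128.1385/(1+0.0962)^4 = 88.7402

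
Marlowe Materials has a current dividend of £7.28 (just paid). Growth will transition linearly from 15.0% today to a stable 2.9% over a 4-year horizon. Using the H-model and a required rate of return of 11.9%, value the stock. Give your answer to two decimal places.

H-model: P₀ = D₀[(1+g_L) + H(g_S−g_L)]/(r−g_L), with H = 4/2 = 2.
P₀ = 7.28 × [(1+0.029) + 2×(0.15−0.029)] / (0.119−0.029)
   = 7.28 × 1.2710 / 0.09 = 102.8098

£102.81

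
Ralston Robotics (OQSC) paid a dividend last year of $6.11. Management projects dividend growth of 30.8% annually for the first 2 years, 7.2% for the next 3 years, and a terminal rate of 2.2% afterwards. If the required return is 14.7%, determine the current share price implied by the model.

$88.80

Three-stage DDM. Project D₁…D_5; terminal Gordon value at t=5 with g = 0.022; discount at r = 0.147.
D_1 = 7.9919
D_2 = 10.4534
D_3 = 11.2060
D_4 = 12.0129
D_5 = 12.8778
TV_5 = 13.1611/(0.147−0.022) = 105.2887
P₀ = Σ Dₜ/(1+r)ᵗ + TV_5/(1+r)^5 = 88.8019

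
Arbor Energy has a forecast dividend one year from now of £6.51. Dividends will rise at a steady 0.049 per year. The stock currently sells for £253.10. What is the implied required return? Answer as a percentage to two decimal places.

7.47%

Rearranging the constant-growth DDM: r = D₁/P₀ + g.
r = 6.5100 / 253.10 + 0.049 = 0.02572 + 0.049 = 0.07472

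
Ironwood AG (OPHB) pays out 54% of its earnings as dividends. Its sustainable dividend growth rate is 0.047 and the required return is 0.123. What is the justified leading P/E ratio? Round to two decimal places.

7.11

Justified leading P/E = b/(r−g) = 0.54/(0.123−0.047) = 7.1053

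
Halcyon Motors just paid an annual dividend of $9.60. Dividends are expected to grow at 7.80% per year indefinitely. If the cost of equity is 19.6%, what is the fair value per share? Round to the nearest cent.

Gordon growth model: P₀ = D₁/(r − g). D₁ = 9.60 × (1 + 0.078) = 10.3488.
P₀ = 10.3488 / (0.196 − 0.078) = 10.3488 / 0.118 = 87.7017

$87.70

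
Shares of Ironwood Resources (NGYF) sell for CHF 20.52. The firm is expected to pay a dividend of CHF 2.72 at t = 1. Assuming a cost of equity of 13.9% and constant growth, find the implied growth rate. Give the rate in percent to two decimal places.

From P₀ = D₁/(r − g), the implied growth is g = r − D₁/P₀.
g = 0.139 − 2.72/20.52 = 0.139 − 0.13255 = 0.00645

0.64%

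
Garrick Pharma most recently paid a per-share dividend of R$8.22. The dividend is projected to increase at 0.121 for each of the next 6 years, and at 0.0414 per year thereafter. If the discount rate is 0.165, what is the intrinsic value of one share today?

R$98.17

Two-stage DDM. Project D₁…D_6 at 0.121, terminal growth 0.0414, discount at r = 0.165.
D_1 = 9.2146
D_2 = 10.3296
D_3 = 11.5795
D_4 = 12.9806
D_5 = 14.5512
D_6 = 16.3119
Terminal value at t=6: TV = D_7/(r−g) = 16.9872/(0.165−0.0414) = 137.4373
P₀ = 9.2146/(1+0.165)^1 + 10.3296/(1+0.165)^2 + 11.5795/(1+0.165)^3 + 12.9806/(1+0.165)^4 + 14.5512/(1+0.165)^5 + 16.3119/(1+0.165)^6 + 137.4373/(1+0.165)^6 = 98.1686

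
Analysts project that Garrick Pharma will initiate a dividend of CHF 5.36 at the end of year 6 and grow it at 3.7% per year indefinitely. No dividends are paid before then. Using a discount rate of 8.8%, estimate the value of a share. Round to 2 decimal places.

CHF 68.94

Deferred-dividend DDM. At t=5 the remaining stream is a growing perpetuity with first payment D_6 = 5.36.
V_5 = D_6/(r−g) = 5.36/(0.088−0.037) = 105.0980
P₀ = V_5/(1+r)^5 = 105.0980/(1+0.088)^5 = 68.9366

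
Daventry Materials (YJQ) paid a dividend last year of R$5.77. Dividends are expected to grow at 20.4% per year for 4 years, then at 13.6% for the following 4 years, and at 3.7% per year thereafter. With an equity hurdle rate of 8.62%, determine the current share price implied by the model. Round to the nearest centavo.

R$288.73

Three-stage DDM. Project D₁…D_8; terminal Gordon value at t=8 with g = 0.037; discount at r = 0.0862.
D_1 = 6.9471
D_2 = 8.3643
D_3 = 10.0706
D_4 = 12.1250
D_5 = 13.7740
D_6 = 15.6473
D_7 = 17.7753
D_8 = 20.1927
TV_8 = 20.9399/(0.0862−0.037) = 425.6070
P₀ = Σ Dₜ/(1+r)ᵗ + TV_8/(1+r)^8 = 288.7263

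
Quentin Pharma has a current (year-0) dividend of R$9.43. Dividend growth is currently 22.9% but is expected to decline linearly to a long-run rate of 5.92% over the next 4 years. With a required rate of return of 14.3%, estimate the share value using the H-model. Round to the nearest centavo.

R$157.41

H-model: P₀ = D₀[(1+g_L) + H(g_S−g_L)]/(r−g_L), with H = 4/2 = 2.
P₀ = 9.43 × [(1+0.0592) + 2×(0.229−0.0592)] / (0.143−0.0592)
   = 9.43 × 1.3988 / 0.0838 = 157.4067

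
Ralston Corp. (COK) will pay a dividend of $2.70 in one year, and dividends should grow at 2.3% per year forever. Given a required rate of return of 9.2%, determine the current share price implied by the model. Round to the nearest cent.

Gordon growth model: P₀ = D₁/(r − g), with D₁ = 2.70 given directly.
P₀ = 2.7000 / (0.092 − 0.023) = 2.7000 / 0.069 = 39.1304

$39.13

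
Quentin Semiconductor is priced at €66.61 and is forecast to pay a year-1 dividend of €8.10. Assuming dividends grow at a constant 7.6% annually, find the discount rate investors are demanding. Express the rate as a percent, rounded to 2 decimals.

19.76%

Rearranging the constant-growth DDM: r = D₁/P₀ + g.
r = 8.1000 / 66.61 + 0.076 = 0.12160 + 0.076 = 0.19760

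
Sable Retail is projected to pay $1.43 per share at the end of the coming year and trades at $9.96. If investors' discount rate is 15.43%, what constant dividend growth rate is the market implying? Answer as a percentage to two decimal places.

1.07%

From P₀ = D₁/(r − g), the implied growth is g = r − D₁/P₀.
g = 0.1543 − 1.43/9.96 = 0.1543 − 0.14357 = 0.01073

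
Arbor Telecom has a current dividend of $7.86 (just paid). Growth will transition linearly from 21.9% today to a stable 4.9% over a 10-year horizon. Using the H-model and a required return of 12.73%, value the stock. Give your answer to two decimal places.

H-model: P₀ = D₀[(1+g_L) + H(g_S−g_L)]/(r−g_L), with H = 10/2 = 5.
P₀ = 7.86 × [(1+0.049) + 5×(0.219−0.049)] / (0.1273−0.049)
   = 7.86 × 1.8990 / 0.0783 = 190.6276

$190.63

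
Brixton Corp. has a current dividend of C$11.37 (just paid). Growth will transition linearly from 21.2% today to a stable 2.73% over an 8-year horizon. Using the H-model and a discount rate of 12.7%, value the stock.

C$201.41

H-model: P₀ = D₀[(1+g_L) + H(g_S−g_L)]/(r−g_L), with H = 8/2 = 4.
P₀ = 11.37 × [(1+0.0273) + 4×(0.212−0.0273)] / (0.127−0.0273)
   = 11.37 × 1.7661 / 0.0997 = 201.4098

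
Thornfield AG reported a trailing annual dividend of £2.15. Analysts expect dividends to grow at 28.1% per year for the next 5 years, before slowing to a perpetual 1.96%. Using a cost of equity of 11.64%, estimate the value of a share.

Two-stage DDM. Project D₁…D_5 at 0.281, terminal growth 0.0196, discount at r = 0.1164.
D_1 = 2.7542
D_2 = 3.5281
D_3 = 4.5195
D_4 = 5.7894
D_5 = 7.4162
Terminal value at t=5: TV = D_6/(r−g) = 7.5616/(0.1164−0.0196) = 78.1157
P₀ = 2.7542/(1+0.1164)^1 + 3.5281/(1+0.1164)^2 + 4.5195/(1+0.1164)^3 + 5.7894/(1+0.1164)^4 + 7.4162/(1+0.1164)^5 + 78.1157/(1+0.1164)^5 = 61.5935

£61.59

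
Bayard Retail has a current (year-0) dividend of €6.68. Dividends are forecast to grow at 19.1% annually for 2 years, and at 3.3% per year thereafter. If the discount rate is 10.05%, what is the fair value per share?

Two-stage DDM. Project D₁…D_2 at 0.191, terminal growth 0.033, discount at r = 0.1005.
D_1 = 7.9559
D_2 = 9.4755
Terminal value at t=2: TV = D_3/(r−g) = 9.7881/(0.1005−0.033) = 145.0095
P₀ = 7.9559/(1+0.1005)^1 + 9.4755/(1+0.1005)^2 + 145.0095/(1+0.1005)^2 = 134.7869

€134.79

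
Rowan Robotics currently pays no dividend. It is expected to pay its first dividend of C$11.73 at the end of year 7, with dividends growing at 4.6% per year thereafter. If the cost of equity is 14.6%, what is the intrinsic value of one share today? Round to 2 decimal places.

C$51.78

Deferred-dividend DDM. At t=6 the remaining stream is a growing perpetuity with first payment D_7 = 11.73.
V_6 = D_7/(r−g) = 11.73/(0.146−0.046) = 117.3000
P₀ = V_6/(1+r)^6 = 117.3000/(1+0.146)^6 = 51.7834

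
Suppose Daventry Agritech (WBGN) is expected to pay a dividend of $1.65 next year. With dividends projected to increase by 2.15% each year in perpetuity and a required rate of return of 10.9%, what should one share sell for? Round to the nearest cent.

Gordon growth model: P₀ = D₁/(r − g), with D₁ = 1.65 given directly.
P₀ = 1.6500 / (0.109 − 0.0215) = 1.6500 / 0.0875 = 18.8571

$18.86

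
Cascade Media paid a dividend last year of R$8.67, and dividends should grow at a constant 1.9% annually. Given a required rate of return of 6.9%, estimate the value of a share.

Gordon growth model: P₀ = D₁/(r − g). D₁ = 8.67 × (1 + 0.019) = 8.8347.
P₀ = 8.8347 / (0.069 − 0.019) = 8.8347 / 0.05 = 176.6946

R$176.69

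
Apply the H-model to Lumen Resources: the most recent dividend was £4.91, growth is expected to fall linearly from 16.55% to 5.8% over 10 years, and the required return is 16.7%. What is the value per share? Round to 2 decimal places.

H-model: P₀ = D₀[(1+g_L) + H(g_S−g_L)]/(r−g_L), with H = 10/2 = 5.
P₀ = 4.91 × [(1+0.058) + 5×(0.1655−0.058)] / (0.167−0.058)
   = 4.91 × 1.5955 / 0.109 = 71.8707

£71.87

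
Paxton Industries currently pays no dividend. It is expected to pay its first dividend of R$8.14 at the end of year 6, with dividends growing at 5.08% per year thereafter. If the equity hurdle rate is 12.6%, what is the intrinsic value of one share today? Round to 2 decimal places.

Deferred-dividend DDM. At t=5 the remaining stream is a growing perpetuity with first payment D_6 = 8.14.
V_5 = D_6/(r−g) = 8.14/(0.126−0.0508) = 108.2447
P₀ = V_5/(1+r)^5 = 108.2447/(1+0.126)^5 = 59.8018

R$59.80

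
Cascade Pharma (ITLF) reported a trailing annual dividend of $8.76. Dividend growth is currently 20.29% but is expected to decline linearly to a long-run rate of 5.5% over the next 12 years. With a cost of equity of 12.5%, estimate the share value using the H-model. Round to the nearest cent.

$243.08

H-model: P₀ = D₀[(1+g_L) + H(g_S−g_L)]/(r−g_L), with H = 12/2 = 6.
P₀ = 8.76 × [(1+0.055) + 6×(0.2029−0.055)] / (0.125−0.055)
   = 8.76 × 1.9424 / 0.07 = 243.0775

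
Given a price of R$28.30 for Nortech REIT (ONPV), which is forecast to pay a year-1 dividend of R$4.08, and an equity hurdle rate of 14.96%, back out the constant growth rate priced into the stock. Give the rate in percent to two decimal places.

0.54%

From P₀ = D₁/(r − g), the implied growth is g = r − D₁/P₀.
g = 0.1496 − 4.08/28.30 = 0.1496 − 0.14417 = 0.00543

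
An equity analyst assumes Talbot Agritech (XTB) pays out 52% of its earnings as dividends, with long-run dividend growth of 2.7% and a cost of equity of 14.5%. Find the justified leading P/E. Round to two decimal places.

Justified leading P/E = b/(r−g) = 0.52/(0.145−0.027) = 4.4068

4.41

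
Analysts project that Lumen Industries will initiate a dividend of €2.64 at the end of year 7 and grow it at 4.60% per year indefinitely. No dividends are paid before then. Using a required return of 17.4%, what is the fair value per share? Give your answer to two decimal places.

Deferred-dividend DDM. At t=6 the remaining stream is a growing perpetuity with first payment D_7 = 2.64.
V_6 = D_7/(r−g) = 2.64/(0.174−0.046) = 20.6250
P₀ = V_6/(1+r)^6 = 20.6250/(1+0.174)^6 = 7.8774

€7.88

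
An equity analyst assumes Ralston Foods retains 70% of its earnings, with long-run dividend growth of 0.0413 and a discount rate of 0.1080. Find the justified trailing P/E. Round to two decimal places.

Payout ratio b = 1 − 0.70 = 0.30.
Justified trailing P/E = b(1+g)/(r−g) = 0.30×(1+0.0413)/(0.108−0.0413) = 4.6835

4.68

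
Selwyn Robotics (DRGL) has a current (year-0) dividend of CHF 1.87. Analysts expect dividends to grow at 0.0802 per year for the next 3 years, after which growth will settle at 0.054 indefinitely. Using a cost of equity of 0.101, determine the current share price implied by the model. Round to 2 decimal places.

CHF 45.00

Two-stage DDM. Project D₁…D_3 at 0.0802, terminal growth 0.054, discount at r = 0.101.
D_1 = 2.0200
D_2 = 2.1820
D_3 = 2.3570
Terminal value at t=3: TV = D_4/(r−g) = 2.4842/(0.101−0.054) = 52.8563
P₀ = 2.0200/(1+0.101)^1 + 2.1820/(1+0.101)^2 + 2.3570/(1+0.101)^3 + 52.8563/(1+0.101)^3 = 45.0043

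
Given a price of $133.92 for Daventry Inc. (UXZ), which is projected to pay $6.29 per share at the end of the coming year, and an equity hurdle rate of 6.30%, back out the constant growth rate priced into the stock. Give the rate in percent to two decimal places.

From P₀ = D₁/(r − g), the implied growth is g = r − D₁/P₀.
g = 0.063 − 6.29/133.92 = 0.063 − 0.04697 = 0.01603

1.60%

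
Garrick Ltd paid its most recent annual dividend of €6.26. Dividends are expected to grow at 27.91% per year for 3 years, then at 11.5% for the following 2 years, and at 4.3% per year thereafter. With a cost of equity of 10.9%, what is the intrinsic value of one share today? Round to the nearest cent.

€197.95

Three-stage DDM. Project D₁…D_5; terminal Gordon value at t=5 with g = 0.043; discount at r = 0.109.
D_1 = 8.0072
D_2 = 10.2420
D_3 = 13.1005
D_4 = 14.6071
D_5 = 16.2869
TV_5 = 16.9872/(0.109−0.043) = 257.3819
P₀ = Σ Dₜ/(1+r)ᵗ + TV_5/(1+r)^5 = 197.9522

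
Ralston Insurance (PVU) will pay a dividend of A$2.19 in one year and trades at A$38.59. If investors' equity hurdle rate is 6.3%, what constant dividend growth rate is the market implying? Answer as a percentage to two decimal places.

0.62%

From P₀ = D₁/(r − g), the implied growth is g = r − D₁/P₀.
g = 0.063 − 2.19/38.59 = 0.063 − 0.05675 = 0.00625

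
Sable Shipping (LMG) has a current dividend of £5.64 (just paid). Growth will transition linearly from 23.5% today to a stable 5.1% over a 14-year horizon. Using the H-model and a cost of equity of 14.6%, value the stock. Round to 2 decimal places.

H-model: P₀ = D₀[(1+g_L) + H(g_S−g_L)]/(r−g_L), with H = 14/2 = 7.
P₀ = 5.64 × [(1+0.051) + 7×(0.235−0.051)] / (0.146−0.051)
   = 5.64 × 2.3390 / 0.095 = 138.8627

£138.86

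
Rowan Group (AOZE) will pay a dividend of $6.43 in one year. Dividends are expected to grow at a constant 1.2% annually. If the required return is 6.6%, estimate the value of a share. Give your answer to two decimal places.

Gordon growth model: P₀ = D₁/(r − g), with D₁ = 6.43 given directly.
P₀ = 6.4300 / (0.066 − 0.012) = 6.4300 / 0.054 = 119.0741

$119.07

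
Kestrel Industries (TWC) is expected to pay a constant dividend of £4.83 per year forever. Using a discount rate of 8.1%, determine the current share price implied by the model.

Zero-growth DDM (perpetuity): P₀ = D/r = 4.83 / 0.081 = 59.6296

£59.63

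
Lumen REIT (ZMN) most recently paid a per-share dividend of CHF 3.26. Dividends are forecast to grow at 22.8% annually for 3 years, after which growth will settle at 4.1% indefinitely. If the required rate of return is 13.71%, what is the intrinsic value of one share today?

CHF 55.91

Two-stage DDM. Project D₁…D_3 at 0.228, terminal growth 0.041, discount at r = 0.1371.
D_1 = 4.0033
D_2 = 4.9160
D_3 = 6.0369
Terminal value at t=3: TV = D_4/(r−g) = 6.2844/(0.1371−0.041) = 65.3943
P₀ = 4.0033/(1+0.1371)^1 + 4.9160/(1+0.1371)^2 + 6.0369/(1+0.1371)^3 + 65.3943/(1+0.1371)^3 = 55.9065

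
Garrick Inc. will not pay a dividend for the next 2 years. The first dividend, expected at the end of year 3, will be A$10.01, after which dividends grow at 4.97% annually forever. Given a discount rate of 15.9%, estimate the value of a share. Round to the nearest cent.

A$68.18

Deferred-dividend DDM. At t=2 the remaining stream is a growing perpetuity with first payment D_3 = 10.01.
V_2 = D_3/(r−g) = 10.01/(0.159−0.0497) = 91.5828
P₀ = V_2/(1+r)^2 = 91.5828/(1+0.159)^2 = 68.1784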